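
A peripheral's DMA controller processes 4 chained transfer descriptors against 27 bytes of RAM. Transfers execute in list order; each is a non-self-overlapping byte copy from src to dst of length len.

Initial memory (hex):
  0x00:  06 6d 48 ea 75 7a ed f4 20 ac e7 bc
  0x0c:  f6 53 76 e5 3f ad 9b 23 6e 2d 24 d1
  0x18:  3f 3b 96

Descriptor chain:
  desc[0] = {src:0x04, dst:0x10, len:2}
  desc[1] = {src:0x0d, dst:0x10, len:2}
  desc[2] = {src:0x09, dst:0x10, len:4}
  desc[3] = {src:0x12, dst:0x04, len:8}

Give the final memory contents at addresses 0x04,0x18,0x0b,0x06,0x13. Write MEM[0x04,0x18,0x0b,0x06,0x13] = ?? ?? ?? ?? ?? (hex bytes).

[0] 0x04->0x10 len=2 : 75 7a
[1] 0x0d->0x10 len=2 : 53 76
[2] 0x09->0x10 len=4 : ac e7 bc f6
[3] 0x12->0x04 len=8 : bc f6 6e 2d 24 d1 3f 3b
query mem[0x04]=0xbc, mem[0x18]=0x3f, mem[0x0b]=0x3b, mem[0x06]=0x6e, mem[0x13]=0xf6

MEM[0x04,0x18,0x0b,0x06,0x13] = bc 3f 3b 6e f6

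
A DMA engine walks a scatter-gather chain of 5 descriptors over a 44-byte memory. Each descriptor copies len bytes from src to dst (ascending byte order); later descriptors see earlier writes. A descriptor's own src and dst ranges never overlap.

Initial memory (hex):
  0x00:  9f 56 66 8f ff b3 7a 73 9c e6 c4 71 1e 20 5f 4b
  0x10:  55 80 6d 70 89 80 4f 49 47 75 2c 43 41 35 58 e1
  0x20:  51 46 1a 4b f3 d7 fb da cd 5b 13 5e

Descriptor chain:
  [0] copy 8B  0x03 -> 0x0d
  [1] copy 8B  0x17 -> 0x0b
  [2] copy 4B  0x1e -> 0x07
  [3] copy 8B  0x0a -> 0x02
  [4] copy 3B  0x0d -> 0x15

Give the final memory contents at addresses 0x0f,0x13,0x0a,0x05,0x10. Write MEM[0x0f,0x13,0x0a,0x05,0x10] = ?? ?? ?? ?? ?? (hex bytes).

MEM[0x0f,0x13,0x0a,0x05,0x10] = 43 e6 46 75 41

D0: mem[0x0d..0x14] <- [8f ff b3 7a 73 9c e6 c4]
D1: mem[0x0b..0x12] <- [49 47 75 2c 43 41 35 58]
D2: mem[0x07..0x0a] <- [58 e1 51 46]
D3: mem[0x02..0x09] <- [46 49 47 75 2c 43 41 35]
D4: mem[0x15..0x17] <- [75 2c 43]
query mem[0x0f]=0x43, mem[0x13]=0xe6, mem[0x0a]=0x46, mem[0x05]=0x75, mem[0x10]=0x41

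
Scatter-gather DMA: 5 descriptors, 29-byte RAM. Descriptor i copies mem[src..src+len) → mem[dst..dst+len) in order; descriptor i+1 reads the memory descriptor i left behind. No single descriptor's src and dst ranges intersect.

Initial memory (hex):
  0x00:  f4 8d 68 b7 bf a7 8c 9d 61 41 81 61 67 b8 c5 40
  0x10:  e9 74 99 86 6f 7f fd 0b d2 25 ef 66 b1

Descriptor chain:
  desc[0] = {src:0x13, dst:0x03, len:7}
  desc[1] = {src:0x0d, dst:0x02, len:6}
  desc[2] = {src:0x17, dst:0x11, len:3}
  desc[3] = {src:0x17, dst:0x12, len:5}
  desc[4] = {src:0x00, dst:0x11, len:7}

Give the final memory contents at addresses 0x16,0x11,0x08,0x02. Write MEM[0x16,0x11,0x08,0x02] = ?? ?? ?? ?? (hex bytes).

[0] 0x13->0x03 len=7 : 86 6f 7f fd 0b d2 25
[1] 0x0d->0x02 len=6 : b8 c5 40 e9 74 99
[2] 0x17->0x11 len=3 : 0b d2 25
[3] 0x17->0x12 len=5 : 0b d2 25 ef 66
[4] 0x00->0x11 len=7 : f4 8d b8 c5 40 e9 74
query mem[0x16]=0xe9, mem[0x11]=0xf4, mem[0x08]=0xd2, mem[0x02]=0xb8

MEM[0x16,0x11,0x08,0x02] = e9 f4 d2 b8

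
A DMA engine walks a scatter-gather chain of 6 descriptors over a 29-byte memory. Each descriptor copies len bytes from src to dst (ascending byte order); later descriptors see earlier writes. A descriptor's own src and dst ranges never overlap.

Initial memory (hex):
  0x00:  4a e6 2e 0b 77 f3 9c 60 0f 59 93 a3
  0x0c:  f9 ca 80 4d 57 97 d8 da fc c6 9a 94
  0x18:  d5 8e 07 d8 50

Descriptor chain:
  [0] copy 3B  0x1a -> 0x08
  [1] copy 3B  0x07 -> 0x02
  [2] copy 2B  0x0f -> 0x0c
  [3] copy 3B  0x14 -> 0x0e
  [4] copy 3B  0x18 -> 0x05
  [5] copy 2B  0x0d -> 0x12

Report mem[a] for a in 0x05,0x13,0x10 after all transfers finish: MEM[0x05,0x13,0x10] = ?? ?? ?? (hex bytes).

MEM[0x05,0x13,0x10] = d5 fc 9a

#0 dst[0x08+3] := {0x07,0xd8,0x50}
#1 dst[0x02+3] := {0x60,0x07,0xd8}
#2 dst[0x0c+2] := {0x4d,0x57}
#3 dst[0x0e+3] := {0xfc,0xc6,0x9a}
#4 dst[0x05+3] := {0xd5,0x8e,0x07}
#5 dst[0x12+2] := {0x57,0xfc}
query mem[0x05]=0xd5, mem[0x13]=0xfc, mem[0x10]=0x9a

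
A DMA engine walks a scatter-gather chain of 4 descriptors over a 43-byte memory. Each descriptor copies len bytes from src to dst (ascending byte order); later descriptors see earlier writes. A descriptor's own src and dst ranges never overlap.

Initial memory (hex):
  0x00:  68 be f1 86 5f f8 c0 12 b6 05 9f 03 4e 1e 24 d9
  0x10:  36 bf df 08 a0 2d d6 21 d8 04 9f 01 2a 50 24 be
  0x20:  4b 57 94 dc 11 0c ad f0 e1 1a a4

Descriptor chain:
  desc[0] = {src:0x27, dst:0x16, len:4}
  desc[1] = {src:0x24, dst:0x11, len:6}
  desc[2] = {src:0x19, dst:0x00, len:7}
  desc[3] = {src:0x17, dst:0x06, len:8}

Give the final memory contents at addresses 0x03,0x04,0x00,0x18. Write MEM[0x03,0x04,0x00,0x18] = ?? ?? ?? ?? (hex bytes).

[0] 0x27->0x16 len=4 : f0 e1 1a a4
[1] 0x24->0x11 len=6 : 11 0c ad f0 e1 1a
[2] 0x19->0x00 len=7 : a4 9f 01 2a 50 24 be
[3] 0x17->0x06 len=8 : e1 1a a4 9f 01 2a 50 24
query mem[0x03]=0x2a, mem[0x04]=0x50, mem[0x00]=0xa4, mem[0x18]=0x1a

MEM[0x03,0x04,0x00,0x18] = 2a 50 a4 1a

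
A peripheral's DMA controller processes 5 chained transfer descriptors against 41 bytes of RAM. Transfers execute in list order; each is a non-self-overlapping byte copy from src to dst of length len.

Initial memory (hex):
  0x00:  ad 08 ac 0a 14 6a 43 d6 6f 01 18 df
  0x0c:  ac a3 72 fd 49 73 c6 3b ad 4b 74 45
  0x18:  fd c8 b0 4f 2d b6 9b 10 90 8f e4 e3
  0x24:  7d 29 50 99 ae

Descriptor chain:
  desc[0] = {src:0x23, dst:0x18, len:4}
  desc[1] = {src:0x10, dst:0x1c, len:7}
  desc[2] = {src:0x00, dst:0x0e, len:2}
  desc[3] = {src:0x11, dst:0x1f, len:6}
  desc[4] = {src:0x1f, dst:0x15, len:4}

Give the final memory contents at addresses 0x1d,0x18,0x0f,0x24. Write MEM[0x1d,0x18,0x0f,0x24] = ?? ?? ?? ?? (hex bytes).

D0: mem[0x18..0x1b] <- [e3 7d 29 50]
D1: mem[0x1c..0x22] <- [49 73 c6 3b ad 4b 74]
D2: mem[0x0e..0x0f] <- [ad 08]
D3: mem[0x1f..0x24] <- [73 c6 3b ad 4b 74]
D4: mem[0x15..0x18] <- [73 c6 3b ad]
query mem[0x1d]=0x73, mem[0x18]=0xad, mem[0x0f]=0x08, mem[0x24]=0x74

MEM[0x1d,0x18,0x0f,0x24] = 73 ad 08 74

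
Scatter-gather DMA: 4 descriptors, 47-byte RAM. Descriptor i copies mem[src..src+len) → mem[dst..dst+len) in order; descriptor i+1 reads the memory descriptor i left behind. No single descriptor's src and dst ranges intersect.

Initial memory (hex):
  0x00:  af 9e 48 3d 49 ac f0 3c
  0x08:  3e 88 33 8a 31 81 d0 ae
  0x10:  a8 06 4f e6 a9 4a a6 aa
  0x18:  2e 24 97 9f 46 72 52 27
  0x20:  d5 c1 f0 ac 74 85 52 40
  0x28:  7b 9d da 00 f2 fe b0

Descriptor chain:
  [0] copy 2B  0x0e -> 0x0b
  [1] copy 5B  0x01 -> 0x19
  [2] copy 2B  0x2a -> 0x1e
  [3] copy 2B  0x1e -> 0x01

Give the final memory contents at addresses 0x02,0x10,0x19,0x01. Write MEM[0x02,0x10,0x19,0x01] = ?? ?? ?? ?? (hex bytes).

MEM[0x02,0x10,0x19,0x01] = 00 a8 9e da

[0] 0x0e->0x0b len=2 : d0 ae
[1] 0x01->0x19 len=5 : 9e 48 3d 49 ac
[2] 0x2a->0x1e len=2 : da 00
[3] 0x1e->0x01 len=2 : da 00
query mem[0x02]=0x00, mem[0x10]=0xa8, mem[0x19]=0x9e, mem[0x01]=0xda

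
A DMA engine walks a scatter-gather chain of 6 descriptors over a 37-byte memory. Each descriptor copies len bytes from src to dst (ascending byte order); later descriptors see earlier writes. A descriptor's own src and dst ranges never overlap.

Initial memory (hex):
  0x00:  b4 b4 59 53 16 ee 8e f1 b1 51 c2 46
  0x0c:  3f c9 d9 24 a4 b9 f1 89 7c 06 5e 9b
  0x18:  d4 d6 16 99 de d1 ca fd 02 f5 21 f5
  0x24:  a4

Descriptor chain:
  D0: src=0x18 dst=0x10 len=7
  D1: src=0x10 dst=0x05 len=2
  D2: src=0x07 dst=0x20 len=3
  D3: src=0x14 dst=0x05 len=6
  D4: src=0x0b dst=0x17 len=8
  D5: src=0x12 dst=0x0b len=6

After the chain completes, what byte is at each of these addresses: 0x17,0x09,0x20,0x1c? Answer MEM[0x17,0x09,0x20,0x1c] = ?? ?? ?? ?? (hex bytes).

D0: mem[0x10..0x16] <- [d4 d6 16 99 de d1 ca]
D1: mem[0x05..0x06] <- [d4 d6]
D2: mem[0x20..0x22] <- [f1 b1 51]
D3: mem[0x05..0x0a] <- [de d1 ca 9b d4 d6]
D4: mem[0x17..0x1e] <- [46 3f c9 d9 24 d4 d6 16]
D5: mem[0x0b..0x10] <- [16 99 de d1 ca 46]
query mem[0x17]=0x46, mem[0x09]=0xd4, mem[0x20]=0xf1, mem[0x1c]=0xd4

MEM[0x17,0x09,0x20,0x1c] = 46 d4 f1 d4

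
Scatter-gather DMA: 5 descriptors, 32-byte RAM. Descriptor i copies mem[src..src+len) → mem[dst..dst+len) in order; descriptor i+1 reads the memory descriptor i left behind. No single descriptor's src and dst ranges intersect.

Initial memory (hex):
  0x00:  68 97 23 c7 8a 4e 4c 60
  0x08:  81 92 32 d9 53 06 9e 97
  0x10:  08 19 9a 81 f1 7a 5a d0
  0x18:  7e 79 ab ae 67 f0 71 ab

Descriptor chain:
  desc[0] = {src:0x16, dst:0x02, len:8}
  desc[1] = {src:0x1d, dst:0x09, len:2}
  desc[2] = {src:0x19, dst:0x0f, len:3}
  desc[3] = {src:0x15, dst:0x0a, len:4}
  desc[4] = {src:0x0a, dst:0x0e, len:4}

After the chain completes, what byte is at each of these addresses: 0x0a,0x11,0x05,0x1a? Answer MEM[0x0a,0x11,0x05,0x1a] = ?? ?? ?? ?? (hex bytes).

#0 dst[0x02+8] := {0x5a,0xd0,0x7e,0x79,0xab,0xae,0x67,0xf0}
#1 dst[0x09+2] := {0xf0,0x71}
#2 dst[0x0f+3] := {0x79,0xab,0xae}
#3 dst[0x0a+4] := {0x7a,0x5a,0xd0,0x7e}
#4 dst[0x0e+4] := {0x7a,0x5a,0xd0,0x7e}
query mem[0x0a]=0x7a, mem[0x11]=0x7e, mem[0x05]=0x79, mem[0x1a]=0xab

MEM[0x0a,0x11,0x05,0x1a] = 7a 7e 79 ab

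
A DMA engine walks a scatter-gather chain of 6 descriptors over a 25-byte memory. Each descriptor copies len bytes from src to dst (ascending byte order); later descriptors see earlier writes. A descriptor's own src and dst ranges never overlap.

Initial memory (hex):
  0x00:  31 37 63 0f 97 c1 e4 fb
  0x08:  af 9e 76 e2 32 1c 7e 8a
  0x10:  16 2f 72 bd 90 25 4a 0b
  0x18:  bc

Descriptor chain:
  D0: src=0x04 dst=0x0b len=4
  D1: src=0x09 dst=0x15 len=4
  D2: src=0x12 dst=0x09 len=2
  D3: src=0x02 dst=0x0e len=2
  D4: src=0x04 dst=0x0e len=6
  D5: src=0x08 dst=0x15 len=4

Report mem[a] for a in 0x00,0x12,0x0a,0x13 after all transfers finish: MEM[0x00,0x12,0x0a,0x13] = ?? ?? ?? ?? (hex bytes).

[0] 0x04->0x0b len=4 : 97 c1 e4 fb
[1] 0x09->0x15 len=4 : 9e 76 97 c1
[2] 0x12->0x09 len=2 : 72 bd
[3] 0x02->0x0e len=2 : 63 0f
[4] 0x04->0x0e len=6 : 97 c1 e4 fb af 72
[5] 0x08->0x15 len=4 : af 72 bd 97
query mem[0x00]=0x31, mem[0x12]=0xaf, mem[0x0a]=0xbd, mem[0x13]=0x72

MEM[0x00,0x12,0x0a,0x13] = 31 af bd 72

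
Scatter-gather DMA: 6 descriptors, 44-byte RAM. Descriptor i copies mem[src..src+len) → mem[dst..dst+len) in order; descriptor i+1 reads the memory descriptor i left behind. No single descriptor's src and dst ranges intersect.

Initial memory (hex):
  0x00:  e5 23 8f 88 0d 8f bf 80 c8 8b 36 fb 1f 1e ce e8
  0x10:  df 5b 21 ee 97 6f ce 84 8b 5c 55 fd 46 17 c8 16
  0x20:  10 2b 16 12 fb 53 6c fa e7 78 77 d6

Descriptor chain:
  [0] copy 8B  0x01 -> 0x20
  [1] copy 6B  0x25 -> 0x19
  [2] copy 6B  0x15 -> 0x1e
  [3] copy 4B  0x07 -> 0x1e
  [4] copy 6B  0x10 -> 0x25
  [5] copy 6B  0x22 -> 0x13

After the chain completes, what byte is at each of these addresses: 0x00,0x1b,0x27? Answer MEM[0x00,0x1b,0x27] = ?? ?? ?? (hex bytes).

MEM[0x00,0x1b,0x27] = e5 c8 21

[0] 0x01->0x20 len=8 : 23 8f 88 0d 8f bf 80 c8
[1] 0x25->0x19 len=6 : bf 80 c8 e7 78 77
[2] 0x15->0x1e len=6 : 6f ce 84 8b bf 80
[3] 0x07->0x1e len=4 : 80 c8 8b 36
[4] 0x10->0x25 len=6 : df 5b 21 ee 97 6f
[5] 0x22->0x13 len=6 : bf 80 8f df 5b 21
query mem[0x00]=0xe5, mem[0x1b]=0xc8, mem[0x27]=0x21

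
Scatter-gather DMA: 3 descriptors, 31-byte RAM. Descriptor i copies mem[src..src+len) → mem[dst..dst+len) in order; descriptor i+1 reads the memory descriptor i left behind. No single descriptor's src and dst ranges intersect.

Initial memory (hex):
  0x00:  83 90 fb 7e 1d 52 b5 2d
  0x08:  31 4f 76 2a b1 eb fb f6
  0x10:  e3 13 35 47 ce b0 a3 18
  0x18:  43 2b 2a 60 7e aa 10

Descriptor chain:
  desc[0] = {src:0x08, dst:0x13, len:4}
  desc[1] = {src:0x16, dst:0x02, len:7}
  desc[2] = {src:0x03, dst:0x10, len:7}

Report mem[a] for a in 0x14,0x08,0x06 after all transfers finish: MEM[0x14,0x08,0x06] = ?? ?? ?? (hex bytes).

#0 dst[0x13+4] := {0x31,0x4f,0x76,0x2a}
#1 dst[0x02+7] := {0x2a,0x18,0x43,0x2b,0x2a,0x60,0x7e}
#2 dst[0x10+7] := {0x18,0x43,0x2b,0x2a,0x60,0x7e,0x4f}
query mem[0x14]=0x60, mem[0x08]=0x7e, mem[0x06]=0x2a

MEM[0x14,0x08,0x06] = 60 7e 2a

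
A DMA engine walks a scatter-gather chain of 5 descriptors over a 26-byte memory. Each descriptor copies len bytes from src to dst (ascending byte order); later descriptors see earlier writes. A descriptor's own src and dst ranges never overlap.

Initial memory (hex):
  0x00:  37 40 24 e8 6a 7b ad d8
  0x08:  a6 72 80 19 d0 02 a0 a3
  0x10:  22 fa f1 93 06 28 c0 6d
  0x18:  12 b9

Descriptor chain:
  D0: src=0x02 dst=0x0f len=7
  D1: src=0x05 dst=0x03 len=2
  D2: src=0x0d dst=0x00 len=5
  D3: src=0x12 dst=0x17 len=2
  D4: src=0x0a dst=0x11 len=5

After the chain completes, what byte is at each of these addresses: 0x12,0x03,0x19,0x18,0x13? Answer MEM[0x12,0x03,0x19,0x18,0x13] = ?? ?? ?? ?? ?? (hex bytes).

MEM[0x12,0x03,0x19,0x18,0x13] = 19 e8 b9 ad d0

  after D0: wrote 7B at 0x0f = 24e86a7badd8a6
  after D1: wrote 2B at 0x03 = 7bad
  after D2: wrote 5B at 0x00 = 02a024e86a
  after D3: wrote 2B at 0x17 = 7bad
  after D4: wrote 5B at 0x11 = 8019d002a0
query mem[0x12]=0x19, mem[0x03]=0xe8, mem[0x19]=0xb9, mem[0x18]=0xad, mem[0x13]=0xd0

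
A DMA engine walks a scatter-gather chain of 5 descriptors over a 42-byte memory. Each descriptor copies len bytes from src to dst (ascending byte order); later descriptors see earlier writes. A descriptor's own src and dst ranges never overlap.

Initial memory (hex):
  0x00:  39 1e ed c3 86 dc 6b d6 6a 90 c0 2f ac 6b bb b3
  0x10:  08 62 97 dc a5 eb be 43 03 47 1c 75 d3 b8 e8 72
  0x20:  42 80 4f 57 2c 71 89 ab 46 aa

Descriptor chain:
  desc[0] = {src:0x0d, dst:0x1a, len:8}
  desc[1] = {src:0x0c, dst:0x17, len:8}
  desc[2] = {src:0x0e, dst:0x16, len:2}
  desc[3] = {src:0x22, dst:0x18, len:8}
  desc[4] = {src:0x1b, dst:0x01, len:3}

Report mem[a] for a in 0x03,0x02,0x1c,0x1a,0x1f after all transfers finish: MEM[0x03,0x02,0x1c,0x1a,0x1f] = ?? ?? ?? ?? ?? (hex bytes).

MEM[0x03,0x02,0x1c,0x1a,0x1f] = ab 89 89 2c aa

#0 dst[0x1a+8] := {0x6b,0xbb,0xb3,0x08,0x62,0x97,0xdc,0xa5}
#1 dst[0x17+8] := {0xac,0x6b,0xbb,0xb3,0x08,0x62,0x97,0xdc}
#2 dst[0x16+2] := {0xbb,0xb3}
#3 dst[0x18+8] := {0x4f,0x57,0x2c,0x71,0x89,0xab,0x46,0xaa}
#4 dst[0x01+3] := {0x71,0x89,0xab}
query mem[0x03]=0xab, mem[0x02]=0x89, mem[0x1c]=0x89, mem[0x1a]=0x2c, mem[0x1f]=0xaa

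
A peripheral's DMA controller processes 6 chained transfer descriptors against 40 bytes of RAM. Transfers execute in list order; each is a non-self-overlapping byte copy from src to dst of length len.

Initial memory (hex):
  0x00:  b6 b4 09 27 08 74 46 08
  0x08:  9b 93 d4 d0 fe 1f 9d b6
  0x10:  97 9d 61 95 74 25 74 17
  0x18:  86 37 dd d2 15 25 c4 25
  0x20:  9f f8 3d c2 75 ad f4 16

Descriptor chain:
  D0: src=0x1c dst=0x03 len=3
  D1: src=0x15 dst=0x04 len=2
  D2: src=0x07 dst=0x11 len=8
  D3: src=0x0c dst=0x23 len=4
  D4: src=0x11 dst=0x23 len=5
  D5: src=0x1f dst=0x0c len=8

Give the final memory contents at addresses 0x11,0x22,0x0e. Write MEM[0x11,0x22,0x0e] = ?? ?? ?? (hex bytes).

MEM[0x11,0x22,0x0e] = 9b 3d f8

[0] 0x1c->0x03 len=3 : 15 25 c4
[1] 0x15->0x04 len=2 : 25 74
[2] 0x07->0x11 len=8 : 08 9b 93 d4 d0 fe 1f 9d
[3] 0x0c->0x23 len=4 : fe 1f 9d b6
[4] 0x11->0x23 len=5 : 08 9b 93 d4 d0
[5] 0x1f->0x0c len=8 : 25 9f f8 3d 08 9b 93 d4
query mem[0x11]=0x9b, mem[0x22]=0x3d, mem[0x0e]=0xf8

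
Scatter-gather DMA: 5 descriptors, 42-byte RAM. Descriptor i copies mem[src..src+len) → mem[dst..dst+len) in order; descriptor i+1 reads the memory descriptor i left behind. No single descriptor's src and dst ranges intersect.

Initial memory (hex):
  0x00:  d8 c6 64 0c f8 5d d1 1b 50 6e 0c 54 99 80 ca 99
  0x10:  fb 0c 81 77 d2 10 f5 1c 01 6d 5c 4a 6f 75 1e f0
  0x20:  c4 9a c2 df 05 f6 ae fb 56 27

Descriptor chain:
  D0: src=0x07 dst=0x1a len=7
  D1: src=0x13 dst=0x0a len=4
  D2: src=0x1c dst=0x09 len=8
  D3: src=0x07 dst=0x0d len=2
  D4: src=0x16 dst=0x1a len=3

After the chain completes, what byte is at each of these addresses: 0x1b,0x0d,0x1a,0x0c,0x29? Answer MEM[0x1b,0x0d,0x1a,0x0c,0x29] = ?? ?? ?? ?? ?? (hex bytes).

D0: mem[0x1a..0x20] <- [1b 50 6e 0c 54 99 80]
D1: mem[0x0a..0x0d] <- [77 d2 10 f5]
D2: mem[0x09..0x10] <- [6e 0c 54 99 80 9a c2 df]
D3: mem[0x0d..0x0e] <- [1b 50]
D4: mem[0x1a..0x1c] <- [f5 1c 01]
query mem[0x1b]=0x1c, mem[0x0d]=0x1b, mem[0x1a]=0xf5, mem[0x0c]=0x99, mem[0x29]=0x27

MEM[0x1b,0x0d,0x1a,0x0c,0x29] = 1c 1b f5 99 27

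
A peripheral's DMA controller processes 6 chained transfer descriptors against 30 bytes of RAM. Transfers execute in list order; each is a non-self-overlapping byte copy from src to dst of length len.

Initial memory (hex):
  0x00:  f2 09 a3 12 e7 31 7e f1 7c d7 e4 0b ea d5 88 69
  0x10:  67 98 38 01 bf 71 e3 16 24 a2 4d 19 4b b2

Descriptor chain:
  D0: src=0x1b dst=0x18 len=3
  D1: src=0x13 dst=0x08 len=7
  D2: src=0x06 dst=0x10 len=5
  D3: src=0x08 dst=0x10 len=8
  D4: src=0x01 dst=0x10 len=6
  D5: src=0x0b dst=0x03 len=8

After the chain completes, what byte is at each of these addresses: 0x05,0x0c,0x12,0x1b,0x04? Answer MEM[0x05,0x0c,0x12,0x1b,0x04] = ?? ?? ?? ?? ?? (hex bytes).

D0: mem[0x18..0x1a] <- [19 4b b2]
D1: mem[0x08..0x0e] <- [01 bf 71 e3 16 19 4b]
D2: mem[0x10..0x14] <- [7e f1 01 bf 71]
D3: mem[0x10..0x17] <- [01 bf 71 e3 16 19 4b 69]
D4: mem[0x10..0x15] <- [09 a3 12 e7 31 7e]
D5: mem[0x03..0x0a] <- [e3 16 19 4b 69 09 a3 12]
query mem[0x05]=0x19, mem[0x0c]=0x16, mem[0x12]=0x12, mem[0x1b]=0x19, mem[0x04]=0x16

MEM[0x05,0x0c,0x12,0x1b,0x04] = 19 16 12 19 16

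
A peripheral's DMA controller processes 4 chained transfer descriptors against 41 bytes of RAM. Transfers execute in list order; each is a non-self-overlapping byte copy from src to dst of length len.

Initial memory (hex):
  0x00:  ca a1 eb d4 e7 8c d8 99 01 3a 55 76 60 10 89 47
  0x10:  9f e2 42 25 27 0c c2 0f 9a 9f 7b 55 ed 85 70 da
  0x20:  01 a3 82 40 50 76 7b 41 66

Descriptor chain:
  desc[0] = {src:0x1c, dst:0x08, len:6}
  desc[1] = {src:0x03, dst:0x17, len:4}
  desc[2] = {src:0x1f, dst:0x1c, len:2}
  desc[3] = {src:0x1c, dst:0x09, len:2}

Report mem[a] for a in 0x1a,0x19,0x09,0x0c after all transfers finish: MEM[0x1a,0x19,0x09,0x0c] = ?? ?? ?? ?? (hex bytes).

MEM[0x1a,0x19,0x09,0x0c] = d8 8c da 01

D0: mem[0x08..0x0d] <- [ed 85 70 da 01 a3]
D1: mem[0x17..0x1a] <- [d4 e7 8c d8]
D2: mem[0x1c..0x1d] <- [da 01]
D3: mem[0x09..0x0a] <- [da 01]
query mem[0x1a]=0xd8, mem[0x19]=0x8c, mem[0x09]=0xda, mem[0x0c]=0x01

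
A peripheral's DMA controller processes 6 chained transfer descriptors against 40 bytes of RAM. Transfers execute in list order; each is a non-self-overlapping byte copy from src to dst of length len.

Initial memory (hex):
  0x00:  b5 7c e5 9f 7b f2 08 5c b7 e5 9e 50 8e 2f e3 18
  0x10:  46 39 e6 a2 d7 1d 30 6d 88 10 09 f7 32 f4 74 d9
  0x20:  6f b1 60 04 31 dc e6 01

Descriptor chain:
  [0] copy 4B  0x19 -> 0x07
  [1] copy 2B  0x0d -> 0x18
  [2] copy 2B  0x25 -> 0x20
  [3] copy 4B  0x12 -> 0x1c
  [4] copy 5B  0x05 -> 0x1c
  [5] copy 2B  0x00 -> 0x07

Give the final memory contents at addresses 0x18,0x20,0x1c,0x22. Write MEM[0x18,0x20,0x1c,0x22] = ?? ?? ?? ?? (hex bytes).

MEM[0x18,0x20,0x1c,0x22] = 2f f7 f2 60

  after D0: wrote 4B at 0x07 = 1009f732
  after D1: wrote 2B at 0x18 = 2fe3
  after D2: wrote 2B at 0x20 = dce6
  after D3: wrote 4B at 0x1c = e6a2d71d
  after D4: wrote 5B at 0x1c = f2081009f7
  after D5: wrote 2B at 0x07 = b57c
query mem[0x18]=0x2f, mem[0x20]=0xf7, mem[0x1c]=0xf2, mem[0x22]=0x60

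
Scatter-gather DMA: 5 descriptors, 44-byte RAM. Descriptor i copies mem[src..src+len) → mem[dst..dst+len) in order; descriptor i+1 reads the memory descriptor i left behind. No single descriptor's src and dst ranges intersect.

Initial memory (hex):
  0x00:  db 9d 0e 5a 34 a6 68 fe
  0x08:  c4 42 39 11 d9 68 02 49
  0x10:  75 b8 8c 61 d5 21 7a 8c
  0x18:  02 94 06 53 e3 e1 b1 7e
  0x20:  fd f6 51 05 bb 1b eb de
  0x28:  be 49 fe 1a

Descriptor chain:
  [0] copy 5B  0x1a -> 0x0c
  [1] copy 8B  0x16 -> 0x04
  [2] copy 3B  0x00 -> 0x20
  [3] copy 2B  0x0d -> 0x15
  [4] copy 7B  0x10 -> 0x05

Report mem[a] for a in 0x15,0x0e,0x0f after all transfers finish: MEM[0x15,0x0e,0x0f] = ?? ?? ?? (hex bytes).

[0] 0x1a->0x0c len=5 : 06 53 e3 e1 b1
[1] 0x16->0x04 len=8 : 7a 8c 02 94 06 53 e3 e1
[2] 0x00->0x20 len=3 : db 9d 0e
[3] 0x0d->0x15 len=2 : 53 e3
[4] 0x10->0x05 len=7 : b1 b8 8c 61 d5 53 e3
query mem[0x15]=0x53, mem[0x0e]=0xe3, mem[0x0f]=0xe1

MEM[0x15,0x0e,0x0f] = 53 e3 e1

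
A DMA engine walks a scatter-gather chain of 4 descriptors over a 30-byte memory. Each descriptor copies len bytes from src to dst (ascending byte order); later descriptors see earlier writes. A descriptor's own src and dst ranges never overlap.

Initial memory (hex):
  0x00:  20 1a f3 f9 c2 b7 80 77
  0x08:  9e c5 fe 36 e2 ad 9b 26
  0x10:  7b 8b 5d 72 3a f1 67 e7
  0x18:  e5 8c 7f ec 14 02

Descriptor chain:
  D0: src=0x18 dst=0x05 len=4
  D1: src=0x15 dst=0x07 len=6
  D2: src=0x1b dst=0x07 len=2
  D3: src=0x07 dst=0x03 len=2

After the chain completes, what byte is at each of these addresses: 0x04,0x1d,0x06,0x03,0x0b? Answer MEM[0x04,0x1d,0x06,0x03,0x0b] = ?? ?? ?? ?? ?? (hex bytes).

MEM[0x04,0x1d,0x06,0x03,0x0b] = 14 02 8c ec 8c

#0 dst[0x05+4] := {0xe5,0x8c,0x7f,0xec}
#1 dst[0x07+6] := {0xf1,0x67,0xe7,0xe5,0x8c,0x7f}
#2 dst[0x07+2] := {0xec,0x14}
#3 dst[0x03+2] := {0xec,0x14}
query mem[0x04]=0x14, mem[0x1d]=0x02, mem[0x06]=0x8c, mem[0x03]=0xec, mem[0x0b]=0x8c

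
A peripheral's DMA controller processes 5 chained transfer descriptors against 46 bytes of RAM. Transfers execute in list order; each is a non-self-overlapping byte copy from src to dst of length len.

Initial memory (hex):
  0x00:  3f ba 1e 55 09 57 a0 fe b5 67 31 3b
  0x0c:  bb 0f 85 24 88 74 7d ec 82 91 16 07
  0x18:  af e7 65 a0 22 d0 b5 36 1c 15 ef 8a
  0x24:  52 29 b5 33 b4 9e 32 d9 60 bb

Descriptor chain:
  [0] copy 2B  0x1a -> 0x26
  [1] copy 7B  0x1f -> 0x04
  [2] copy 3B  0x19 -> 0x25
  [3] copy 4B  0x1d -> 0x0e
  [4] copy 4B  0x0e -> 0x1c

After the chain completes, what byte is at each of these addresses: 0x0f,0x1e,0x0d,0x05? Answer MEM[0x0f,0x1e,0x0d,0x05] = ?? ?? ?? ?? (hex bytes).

[0] 0x1a->0x26 len=2 : 65 a0
[1] 0x1f->0x04 len=7 : 36 1c 15 ef 8a 52 29
[2] 0x19->0x25 len=3 : e7 65 a0
[3] 0x1d->0x0e len=4 : d0 b5 36 1c
[4] 0x0e->0x1c len=4 : d0 b5 36 1c
query mem[0x0f]=0xb5, mem[0x1e]=0x36, mem[0x0d]=0x0f, mem[0x05]=0x1c

MEM[0x0f,0x1e,0x0d,0x05] = b5 36 0f 1c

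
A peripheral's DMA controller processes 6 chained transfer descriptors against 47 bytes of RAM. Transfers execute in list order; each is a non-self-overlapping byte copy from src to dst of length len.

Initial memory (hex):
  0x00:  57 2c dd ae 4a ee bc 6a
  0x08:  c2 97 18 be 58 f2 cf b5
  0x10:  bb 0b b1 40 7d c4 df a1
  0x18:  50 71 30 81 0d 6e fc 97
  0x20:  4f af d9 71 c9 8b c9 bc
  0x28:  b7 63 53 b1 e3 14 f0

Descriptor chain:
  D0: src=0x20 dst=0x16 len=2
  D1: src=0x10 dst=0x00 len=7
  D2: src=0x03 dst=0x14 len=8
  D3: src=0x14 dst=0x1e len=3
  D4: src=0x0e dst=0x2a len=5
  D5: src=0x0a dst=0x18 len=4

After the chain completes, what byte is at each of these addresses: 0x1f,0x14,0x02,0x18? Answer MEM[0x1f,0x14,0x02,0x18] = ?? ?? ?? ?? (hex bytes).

D0: mem[0x16..0x17] <- [4f af]
D1: mem[0x00..0x06] <- [bb 0b b1 40 7d c4 4f]
D2: mem[0x14..0x1b] <- [40 7d c4 4f 6a c2 97 18]
D3: mem[0x1e..0x20] <- [40 7d c4]
D4: mem[0x2a..0x2e] <- [cf b5 bb 0b b1]
D5: mem[0x18..0x1b] <- [18 be 58 f2]
query mem[0x1f]=0x7d, mem[0x14]=0x40, mem[0x02]=0xb1, mem[0x18]=0x18

MEM[0x1f,0x14,0x02,0x18] = 7d 40 b1 18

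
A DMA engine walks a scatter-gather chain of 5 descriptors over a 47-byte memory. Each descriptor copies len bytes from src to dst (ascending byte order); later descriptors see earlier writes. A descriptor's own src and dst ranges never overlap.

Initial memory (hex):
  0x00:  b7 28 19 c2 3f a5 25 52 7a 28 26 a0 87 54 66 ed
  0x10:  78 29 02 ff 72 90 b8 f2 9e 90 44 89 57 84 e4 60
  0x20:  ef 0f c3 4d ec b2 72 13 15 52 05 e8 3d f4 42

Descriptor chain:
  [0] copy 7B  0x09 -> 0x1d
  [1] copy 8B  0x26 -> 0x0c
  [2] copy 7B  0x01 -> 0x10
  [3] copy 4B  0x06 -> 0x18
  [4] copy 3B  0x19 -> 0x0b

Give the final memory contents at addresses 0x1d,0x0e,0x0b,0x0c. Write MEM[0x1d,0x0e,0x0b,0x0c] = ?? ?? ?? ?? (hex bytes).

MEM[0x1d,0x0e,0x0b,0x0c] = 28 15 52 7a

D0: mem[0x1d..0x23] <- [28 26 a0 87 54 66 ed]
D1: mem[0x0c..0x13] <- [72 13 15 52 05 e8 3d f4]
D2: mem[0x10..0x16] <- [28 19 c2 3f a5 25 52]
D3: mem[0x18..0x1b] <- [25 52 7a 28]
D4: mem[0x0b..0x0d] <- [52 7a 28]
query mem[0x1d]=0x28, mem[0x0e]=0x15, mem[0x0b]=0x52, mem[0x0c]=0x7a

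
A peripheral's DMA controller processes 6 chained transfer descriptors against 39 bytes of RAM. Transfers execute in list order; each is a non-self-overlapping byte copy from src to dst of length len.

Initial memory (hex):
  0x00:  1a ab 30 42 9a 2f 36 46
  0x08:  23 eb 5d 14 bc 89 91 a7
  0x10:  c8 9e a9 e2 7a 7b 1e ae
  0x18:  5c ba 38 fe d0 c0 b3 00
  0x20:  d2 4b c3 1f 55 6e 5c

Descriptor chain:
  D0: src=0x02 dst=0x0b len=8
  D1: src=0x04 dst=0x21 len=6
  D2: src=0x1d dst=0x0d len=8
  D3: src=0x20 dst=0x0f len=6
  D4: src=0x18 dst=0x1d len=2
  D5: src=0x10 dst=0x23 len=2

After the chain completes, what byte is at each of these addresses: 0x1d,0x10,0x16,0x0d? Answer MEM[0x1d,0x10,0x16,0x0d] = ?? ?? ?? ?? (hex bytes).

#0 dst[0x0b+8] := {0x30,0x42,0x9a,0x2f,0x36,0x46,0x23,0xeb}
#1 dst[0x21+6] := {0x9a,0x2f,0x36,0x46,0x23,0xeb}
#2 dst[0x0d+8] := {0xc0,0xb3,0x00,0xd2,0x9a,0x2f,0x36,0x46}
#3 dst[0x0f+6] := {0xd2,0x9a,0x2f,0x36,0x46,0x23}
#4 dst[0x1d+2] := {0x5c,0xba}
#5 dst[0x23+2] := {0x9a,0x2f}
query mem[0x1d]=0x5c, mem[0x10]=0x9a, mem[0x16]=0x1e, mem[0x0d]=0xc0

MEM[0x1d,0x10,0x16,0x0d] = 5c 9a 1e c0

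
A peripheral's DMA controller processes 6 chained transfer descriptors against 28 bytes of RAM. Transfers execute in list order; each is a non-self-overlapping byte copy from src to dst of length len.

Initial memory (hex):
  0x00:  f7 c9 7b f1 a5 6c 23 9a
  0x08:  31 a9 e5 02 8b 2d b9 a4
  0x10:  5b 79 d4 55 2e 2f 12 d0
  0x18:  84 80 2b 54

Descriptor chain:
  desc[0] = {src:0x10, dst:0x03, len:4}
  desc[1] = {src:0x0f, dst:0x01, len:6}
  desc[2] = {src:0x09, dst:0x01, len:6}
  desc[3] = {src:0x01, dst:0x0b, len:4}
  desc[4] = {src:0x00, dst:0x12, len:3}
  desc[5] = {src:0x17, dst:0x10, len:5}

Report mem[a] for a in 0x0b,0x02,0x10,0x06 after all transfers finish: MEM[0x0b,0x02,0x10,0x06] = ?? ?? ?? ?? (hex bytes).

MEM[0x0b,0x02,0x10,0x06] = a9 e5 d0 b9

[0] 0x10->0x03 len=4 : 5b 79 d4 55
[1] 0x0f->0x01 len=6 : a4 5b 79 d4 55 2e
[2] 0x09->0x01 len=6 : a9 e5 02 8b 2d b9
[3] 0x01->0x0b len=4 : a9 e5 02 8b
[4] 0x00->0x12 len=3 : f7 a9 e5
[5] 0x17->0x10 len=5 : d0 84 80 2b 54
query mem[0x0b]=0xa9, mem[0x02]=0xe5, mem[0x10]=0xd0, mem[0x06]=0xb9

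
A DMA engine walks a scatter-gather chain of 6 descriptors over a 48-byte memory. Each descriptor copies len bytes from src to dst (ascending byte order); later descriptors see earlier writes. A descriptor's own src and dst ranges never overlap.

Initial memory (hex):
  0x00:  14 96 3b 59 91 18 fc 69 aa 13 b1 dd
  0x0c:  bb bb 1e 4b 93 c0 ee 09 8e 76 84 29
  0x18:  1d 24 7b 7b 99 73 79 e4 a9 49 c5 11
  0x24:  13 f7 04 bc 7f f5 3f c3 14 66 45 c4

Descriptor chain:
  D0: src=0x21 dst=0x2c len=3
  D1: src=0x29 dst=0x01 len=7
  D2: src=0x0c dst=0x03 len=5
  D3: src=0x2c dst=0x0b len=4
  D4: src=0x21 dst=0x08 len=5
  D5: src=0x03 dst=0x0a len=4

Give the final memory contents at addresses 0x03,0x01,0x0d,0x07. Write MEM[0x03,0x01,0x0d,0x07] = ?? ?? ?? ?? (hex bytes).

  after D0: wrote 3B at 0x2c = 49c511
  after D1: wrote 7B at 0x01 = f53fc349c511c4
  after D2: wrote 5B at 0x03 = bbbb1e4b93
  after D3: wrote 4B at 0x0b = 49c511c4
  after D4: wrote 5B at 0x08 = 49c51113f7
  after D5: wrote 4B at 0x0a = bbbb1e4b
query mem[0x03]=0xbb, mem[0x01]=0xf5, mem[0x0d]=0x4b, mem[0x07]=0x93

MEM[0x03,0x01,0x0d,0x07] = bb f5 4b 93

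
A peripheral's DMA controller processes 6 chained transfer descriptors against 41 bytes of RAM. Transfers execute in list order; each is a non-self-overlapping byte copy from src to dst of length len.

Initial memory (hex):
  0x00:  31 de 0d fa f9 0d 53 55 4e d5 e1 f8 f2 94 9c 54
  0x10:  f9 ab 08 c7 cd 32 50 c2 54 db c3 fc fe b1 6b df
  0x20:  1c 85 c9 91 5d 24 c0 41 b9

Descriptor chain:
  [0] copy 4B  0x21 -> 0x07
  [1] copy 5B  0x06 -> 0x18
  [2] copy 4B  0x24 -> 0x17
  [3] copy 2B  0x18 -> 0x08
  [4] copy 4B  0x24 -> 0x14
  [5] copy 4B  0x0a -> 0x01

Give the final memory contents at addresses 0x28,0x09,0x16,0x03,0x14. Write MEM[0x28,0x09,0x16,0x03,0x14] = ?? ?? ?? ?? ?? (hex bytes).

MEM[0x28,0x09,0x16,0x03,0x14] = b9 c0 c0 f2 5d

D0: mem[0x07..0x0a] <- [85 c9 91 5d]
D1: mem[0x18..0x1c] <- [53 85 c9 91 5d]
D2: mem[0x17..0x1a] <- [5d 24 c0 41]
D3: mem[0x08..0x09] <- [24 c0]
D4: mem[0x14..0x17] <- [5d 24 c0 41]
D5: mem[0x01..0x04] <- [5d f8 f2 94]
query mem[0x28]=0xb9, mem[0x09]=0xc0, mem[0x16]=0xc0, mem[0x03]=0xf2, mem[0x14]=0x5d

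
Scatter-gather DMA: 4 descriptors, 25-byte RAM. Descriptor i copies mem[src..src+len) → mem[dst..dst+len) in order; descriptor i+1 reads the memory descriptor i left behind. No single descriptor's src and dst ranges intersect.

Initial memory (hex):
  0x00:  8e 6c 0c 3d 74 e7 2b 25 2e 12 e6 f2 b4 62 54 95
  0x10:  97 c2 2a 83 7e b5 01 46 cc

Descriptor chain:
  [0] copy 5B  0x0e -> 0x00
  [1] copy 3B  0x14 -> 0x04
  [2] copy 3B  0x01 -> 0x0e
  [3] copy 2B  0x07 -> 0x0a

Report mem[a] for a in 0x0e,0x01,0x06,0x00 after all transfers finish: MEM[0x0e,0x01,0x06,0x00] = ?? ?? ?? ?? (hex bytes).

#0 dst[0x00+5] := {0x54,0x95,0x97,0xc2,0x2a}
#1 dst[0x04+3] := {0x7e,0xb5,0x01}
#2 dst[0x0e+3] := {0x95,0x97,0xc2}
#3 dst[0x0a+2] := {0x25,0x2e}
query mem[0x0e]=0x95, mem[0x01]=0x95, mem[0x06]=0x01, mem[0x00]=0x54

MEM[0x0e,0x01,0x06,0x00] = 95 95 01 54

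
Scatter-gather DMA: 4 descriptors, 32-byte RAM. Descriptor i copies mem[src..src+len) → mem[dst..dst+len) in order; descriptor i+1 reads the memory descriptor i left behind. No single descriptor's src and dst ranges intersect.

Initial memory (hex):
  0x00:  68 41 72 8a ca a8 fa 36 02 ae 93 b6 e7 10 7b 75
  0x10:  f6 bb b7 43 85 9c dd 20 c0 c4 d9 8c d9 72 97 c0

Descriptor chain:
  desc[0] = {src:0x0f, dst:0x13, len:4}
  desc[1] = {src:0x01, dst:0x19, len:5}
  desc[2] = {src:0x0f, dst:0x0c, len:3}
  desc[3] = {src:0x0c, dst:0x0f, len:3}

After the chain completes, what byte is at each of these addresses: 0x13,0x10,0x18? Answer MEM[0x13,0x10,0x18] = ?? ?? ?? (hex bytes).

MEM[0x13,0x10,0x18] = 75 f6 c0

#0 dst[0x13+4] := {0x75,0xf6,0xbb,0xb7}
#1 dst[0x19+5] := {0x41,0x72,0x8a,0xca,0xa8}
#2 dst[0x0c+3] := {0x75,0xf6,0xbb}
#3 dst[0x0f+3] := {0x75,0xf6,0xbb}
query mem[0x13]=0x75, mem[0x10]=0xf6, mem[0x18]=0xc0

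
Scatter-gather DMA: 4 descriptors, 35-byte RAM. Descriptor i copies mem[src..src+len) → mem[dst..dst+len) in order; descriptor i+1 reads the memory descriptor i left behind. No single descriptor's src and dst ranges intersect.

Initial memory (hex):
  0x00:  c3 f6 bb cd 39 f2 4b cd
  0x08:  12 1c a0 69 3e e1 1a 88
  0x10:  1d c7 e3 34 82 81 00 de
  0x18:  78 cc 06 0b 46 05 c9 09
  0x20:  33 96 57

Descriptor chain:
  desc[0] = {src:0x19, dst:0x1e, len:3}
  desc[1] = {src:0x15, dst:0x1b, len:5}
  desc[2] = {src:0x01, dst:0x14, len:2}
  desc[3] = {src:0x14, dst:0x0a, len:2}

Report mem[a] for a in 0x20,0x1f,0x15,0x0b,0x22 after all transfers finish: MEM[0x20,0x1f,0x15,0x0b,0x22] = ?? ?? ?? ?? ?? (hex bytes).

MEM[0x20,0x1f,0x15,0x0b,0x22] = 0b cc bb bb 57

  after D0: wrote 3B at 0x1e = cc060b
  after D1: wrote 5B at 0x1b = 8100de78cc
  after D2: wrote 2B at 0x14 = f6bb
  after D3: wrote 2B at 0x0a = f6bb
query mem[0x20]=0x0b, mem[0x1f]=0xcc, mem[0x15]=0xbb, mem[0x0b]=0xbb, mem[0x22]=0x57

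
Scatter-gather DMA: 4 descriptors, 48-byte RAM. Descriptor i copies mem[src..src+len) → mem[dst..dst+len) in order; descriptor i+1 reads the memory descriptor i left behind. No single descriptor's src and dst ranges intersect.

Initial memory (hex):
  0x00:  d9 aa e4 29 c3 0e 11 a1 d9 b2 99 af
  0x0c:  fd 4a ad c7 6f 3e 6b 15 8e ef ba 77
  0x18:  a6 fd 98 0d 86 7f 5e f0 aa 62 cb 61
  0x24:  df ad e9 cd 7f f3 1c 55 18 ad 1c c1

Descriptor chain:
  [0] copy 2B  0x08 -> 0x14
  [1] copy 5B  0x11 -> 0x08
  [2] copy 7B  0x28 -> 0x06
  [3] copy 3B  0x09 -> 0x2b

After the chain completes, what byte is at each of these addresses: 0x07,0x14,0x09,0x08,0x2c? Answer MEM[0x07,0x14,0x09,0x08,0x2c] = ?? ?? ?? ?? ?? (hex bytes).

D0: mem[0x14..0x15] <- [d9 b2]
D1: mem[0x08..0x0c] <- [3e 6b 15 d9 b2]
D2: mem[0x06..0x0c] <- [7f f3 1c 55 18 ad 1c]
D3: mem[0x2b..0x2d] <- [55 18 ad]
query mem[0x07]=0xf3, mem[0x14]=0xd9, mem[0x09]=0x55, mem[0x08]=0x1c, mem[0x2c]=0x18

MEM[0x07,0x14,0x09,0x08,0x2c] = f3 d9 55 1c 18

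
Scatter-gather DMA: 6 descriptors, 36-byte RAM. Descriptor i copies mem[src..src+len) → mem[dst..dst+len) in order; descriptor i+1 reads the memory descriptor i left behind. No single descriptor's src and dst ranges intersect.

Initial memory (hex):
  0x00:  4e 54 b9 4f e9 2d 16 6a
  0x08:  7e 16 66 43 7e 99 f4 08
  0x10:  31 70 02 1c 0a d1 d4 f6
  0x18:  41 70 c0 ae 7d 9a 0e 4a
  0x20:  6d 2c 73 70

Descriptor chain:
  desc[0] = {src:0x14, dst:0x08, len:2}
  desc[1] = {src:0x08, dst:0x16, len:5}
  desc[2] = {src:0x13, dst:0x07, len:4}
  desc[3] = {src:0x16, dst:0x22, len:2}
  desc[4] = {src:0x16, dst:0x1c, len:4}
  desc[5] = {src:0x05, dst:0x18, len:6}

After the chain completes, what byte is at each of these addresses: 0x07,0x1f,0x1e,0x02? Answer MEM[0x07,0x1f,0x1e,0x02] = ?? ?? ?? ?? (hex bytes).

MEM[0x07,0x1f,0x1e,0x02] = 1c 43 66 b9

  after D0: wrote 2B at 0x08 = 0ad1
  after D1: wrote 5B at 0x16 = 0ad166437e
  after D2: wrote 4B at 0x07 = 1c0ad10a
  after D3: wrote 2B at 0x22 = 0ad1
  after D4: wrote 4B at 0x1c = 0ad16643
  after D5: wrote 6B at 0x18 = 2d161c0ad10a
query mem[0x07]=0x1c, mem[0x1f]=0x43, mem[0x1e]=0x66, mem[0x02]=0xb9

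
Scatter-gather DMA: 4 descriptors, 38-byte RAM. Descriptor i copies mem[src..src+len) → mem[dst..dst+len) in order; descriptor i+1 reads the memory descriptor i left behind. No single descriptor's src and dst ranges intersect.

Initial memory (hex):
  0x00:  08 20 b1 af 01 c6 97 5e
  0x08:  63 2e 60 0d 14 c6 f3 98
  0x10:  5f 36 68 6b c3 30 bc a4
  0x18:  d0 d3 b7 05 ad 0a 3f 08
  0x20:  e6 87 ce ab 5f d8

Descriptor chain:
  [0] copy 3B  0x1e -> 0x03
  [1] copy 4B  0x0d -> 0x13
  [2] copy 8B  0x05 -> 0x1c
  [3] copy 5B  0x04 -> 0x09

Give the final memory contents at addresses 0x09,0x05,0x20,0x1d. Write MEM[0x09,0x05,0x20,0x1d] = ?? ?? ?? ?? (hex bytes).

D0: mem[0x03..0x05] <- [3f 08 e6]
D1: mem[0x13..0x16] <- [c6 f3 98 5f]
D2: mem[0x1c..0x23] <- [e6 97 5e 63 2e 60 0d 14]
D3: mem[0x09..0x0d] <- [08 e6 97 5e 63]
query mem[0x09]=0x08, mem[0x05]=0xe6, mem[0x20]=0x2e, mem[0x1d]=0x97

MEM[0x09,0x05,0x20,0x1d] = 08 e6 2e 97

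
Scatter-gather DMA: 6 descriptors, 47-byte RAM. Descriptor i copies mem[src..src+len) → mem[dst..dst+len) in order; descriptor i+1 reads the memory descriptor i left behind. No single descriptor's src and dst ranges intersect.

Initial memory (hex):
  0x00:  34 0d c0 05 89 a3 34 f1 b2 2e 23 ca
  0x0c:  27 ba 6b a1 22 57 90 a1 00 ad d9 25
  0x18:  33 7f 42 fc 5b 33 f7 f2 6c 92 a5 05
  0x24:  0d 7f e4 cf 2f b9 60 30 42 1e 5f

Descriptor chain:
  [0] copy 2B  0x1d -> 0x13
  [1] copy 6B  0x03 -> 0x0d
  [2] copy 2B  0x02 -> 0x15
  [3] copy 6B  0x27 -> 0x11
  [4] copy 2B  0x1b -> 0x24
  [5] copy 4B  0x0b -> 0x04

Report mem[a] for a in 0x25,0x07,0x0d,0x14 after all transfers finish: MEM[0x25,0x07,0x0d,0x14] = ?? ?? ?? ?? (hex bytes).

D0: mem[0x13..0x14] <- [33 f7]
D1: mem[0x0d..0x12] <- [05 89 a3 34 f1 b2]
D2: mem[0x15..0x16] <- [c0 05]
D3: mem[0x11..0x16] <- [cf 2f b9 60 30 42]
D4: mem[0x24..0x25] <- [fc 5b]
D5: mem[0x04..0x07] <- [ca 27 05 89]
query mem[0x25]=0x5b, mem[0x07]=0x89, mem[0x0d]=0x05, mem[0x14]=0x60

MEM[0x25,0x07,0x0d,0x14] = 5b 89 05 60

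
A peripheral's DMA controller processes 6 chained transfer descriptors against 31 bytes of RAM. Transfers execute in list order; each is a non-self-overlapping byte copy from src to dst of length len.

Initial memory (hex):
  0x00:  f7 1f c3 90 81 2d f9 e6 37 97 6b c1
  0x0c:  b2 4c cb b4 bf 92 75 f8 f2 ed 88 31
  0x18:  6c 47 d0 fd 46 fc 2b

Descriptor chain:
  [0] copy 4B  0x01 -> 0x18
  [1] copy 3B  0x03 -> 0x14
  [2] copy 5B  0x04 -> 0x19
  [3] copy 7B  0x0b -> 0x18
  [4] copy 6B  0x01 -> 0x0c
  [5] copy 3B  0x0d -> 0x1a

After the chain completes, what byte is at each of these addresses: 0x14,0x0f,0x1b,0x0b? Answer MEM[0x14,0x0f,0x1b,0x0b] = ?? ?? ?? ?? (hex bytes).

  after D0: wrote 4B at 0x18 = 1fc39081
  after D1: wrote 3B at 0x14 = 90812d
  after D2: wrote 5B at 0x19 = 812df9e637
  after D3: wrote 7B at 0x18 = c1b24ccbb4bf92
  after D4: wrote 6B at 0x0c = 1fc390812df9
  after D5: wrote 3B at 0x1a = c39081
query mem[0x14]=0x90, mem[0x0f]=0x81, mem[0x1b]=0x90, mem[0x0b]=0xc1

MEM[0x14,0x0f,0x1b,0x0b] = 90 81 90 c1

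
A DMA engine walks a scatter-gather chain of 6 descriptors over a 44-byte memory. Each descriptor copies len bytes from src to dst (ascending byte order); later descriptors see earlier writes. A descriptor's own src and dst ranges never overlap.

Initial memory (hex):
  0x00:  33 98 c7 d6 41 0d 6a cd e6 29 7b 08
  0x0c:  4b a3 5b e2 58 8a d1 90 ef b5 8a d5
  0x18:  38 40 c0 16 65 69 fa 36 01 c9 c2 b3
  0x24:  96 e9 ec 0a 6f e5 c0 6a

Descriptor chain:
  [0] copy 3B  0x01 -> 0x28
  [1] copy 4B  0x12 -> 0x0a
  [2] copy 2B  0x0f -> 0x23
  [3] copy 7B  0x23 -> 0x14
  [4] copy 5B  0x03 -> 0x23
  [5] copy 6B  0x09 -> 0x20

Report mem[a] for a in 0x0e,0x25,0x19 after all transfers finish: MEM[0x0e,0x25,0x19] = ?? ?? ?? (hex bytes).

MEM[0x0e,0x25,0x19] = 5b 5b 98

[0] 0x01->0x28 len=3 : 98 c7 d6
[1] 0x12->0x0a len=4 : d1 90 ef b5
[2] 0x0f->0x23 len=2 : e2 58
[3] 0x23->0x14 len=7 : e2 58 e9 ec 0a 98 c7
[4] 0x03->0x23 len=5 : d6 41 0d 6a cd
[5] 0x09->0x20 len=6 : 29 d1 90 ef b5 5b
query mem[0x0e]=0x5b, mem[0x25]=0x5b, mem[0x19]=0x98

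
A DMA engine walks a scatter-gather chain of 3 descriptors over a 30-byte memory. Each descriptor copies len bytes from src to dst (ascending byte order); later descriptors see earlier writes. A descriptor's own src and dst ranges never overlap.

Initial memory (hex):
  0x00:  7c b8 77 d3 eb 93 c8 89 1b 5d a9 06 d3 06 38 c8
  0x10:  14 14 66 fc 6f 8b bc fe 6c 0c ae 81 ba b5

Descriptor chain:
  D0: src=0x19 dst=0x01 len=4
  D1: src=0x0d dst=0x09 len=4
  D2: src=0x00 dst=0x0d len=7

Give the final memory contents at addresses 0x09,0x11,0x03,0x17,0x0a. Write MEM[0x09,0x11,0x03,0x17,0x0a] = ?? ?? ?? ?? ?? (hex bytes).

  after D0: wrote 4B at 0x01 = 0cae81ba
  after D1: wrote 4B at 0x09 = 0638c814
  after D2: wrote 7B at 0x0d = 7c0cae81ba93c8
query mem[0x09]=0x06, mem[0x11]=0xba, mem[0x03]=0x81, mem[0x17]=0xfe, mem[0x0a]=0x38

MEM[0x09,0x11,0x03,0x17,0x0a] = 06 ba 81 fe 38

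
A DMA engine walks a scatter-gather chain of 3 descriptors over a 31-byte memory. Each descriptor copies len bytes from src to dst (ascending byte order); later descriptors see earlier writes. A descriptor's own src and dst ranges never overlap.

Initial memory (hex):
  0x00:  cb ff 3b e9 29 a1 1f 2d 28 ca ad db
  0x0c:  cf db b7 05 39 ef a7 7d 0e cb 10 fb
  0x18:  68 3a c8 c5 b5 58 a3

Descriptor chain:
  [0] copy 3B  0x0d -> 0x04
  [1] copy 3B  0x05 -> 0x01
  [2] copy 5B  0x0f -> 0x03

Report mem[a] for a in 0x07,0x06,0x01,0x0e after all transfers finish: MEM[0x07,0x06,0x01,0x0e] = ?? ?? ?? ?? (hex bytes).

[0] 0x0d->0x04 len=3 : db b7 05
[1] 0x05->0x01 len=3 : b7 05 2d
[2] 0x0f->0x03 len=5 : 05 39 ef a7 7d
query mem[0x07]=0x7d, mem[0x06]=0xa7, mem[0x01]=0xb7, mem[0x0e]=0xb7

MEM[0x07,0x06,0x01,0x0e] = 7d a7 b7 b7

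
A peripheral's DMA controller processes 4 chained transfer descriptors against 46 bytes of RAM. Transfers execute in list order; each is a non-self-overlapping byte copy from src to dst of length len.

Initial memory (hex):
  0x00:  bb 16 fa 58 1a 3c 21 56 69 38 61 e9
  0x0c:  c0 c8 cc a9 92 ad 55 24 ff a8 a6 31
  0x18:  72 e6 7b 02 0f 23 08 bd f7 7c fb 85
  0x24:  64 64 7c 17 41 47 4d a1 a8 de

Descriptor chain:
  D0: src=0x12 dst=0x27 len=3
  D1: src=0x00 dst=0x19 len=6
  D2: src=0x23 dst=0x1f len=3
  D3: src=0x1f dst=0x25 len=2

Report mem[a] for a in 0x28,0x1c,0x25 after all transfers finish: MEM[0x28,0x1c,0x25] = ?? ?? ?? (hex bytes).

MEM[0x28,0x1c,0x25] = 24 58 85

#0 dst[0x27+3] := {0x55,0x24,0xff}
#1 dst[0x19+6] := {0xbb,0x16,0xfa,0x58,0x1a,0x3c}
#2 dst[0x1f+3] := {0x85,0x64,0x64}
#3 dst[0x25+2] := {0x85,0x64}
query mem[0x28]=0x24, mem[0x1c]=0x58, mem[0x25]=0x85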